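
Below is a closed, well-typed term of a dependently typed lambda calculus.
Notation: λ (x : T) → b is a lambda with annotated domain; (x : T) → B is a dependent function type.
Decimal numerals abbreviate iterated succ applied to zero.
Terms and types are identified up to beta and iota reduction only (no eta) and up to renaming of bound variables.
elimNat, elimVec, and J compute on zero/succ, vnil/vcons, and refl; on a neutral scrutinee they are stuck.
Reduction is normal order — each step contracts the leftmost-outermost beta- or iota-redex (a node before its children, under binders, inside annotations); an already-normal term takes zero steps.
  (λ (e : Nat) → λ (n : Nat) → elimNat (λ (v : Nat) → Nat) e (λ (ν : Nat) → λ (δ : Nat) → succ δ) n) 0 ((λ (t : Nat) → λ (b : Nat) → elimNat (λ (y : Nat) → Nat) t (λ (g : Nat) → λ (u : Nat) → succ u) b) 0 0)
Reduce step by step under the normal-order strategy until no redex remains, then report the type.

reduction (normal order):
  (λ (e : Nat) → λ (n : Nat) → elimNat (λ (v : Nat) → Nat) e (λ (ν : Nat) → λ (δ : Nat) → succ δ) n) 0 ((λ (t : Nat) → λ (b : Nat) → elimNat (λ (y : Nat) → Nat) t (λ (g : Nat) → λ (u : Nat) → succ u) b) 0 0)
  ~> (λ (e : Nat) → elimNat (λ (n : Nat) → Nat) 0 (λ (v : Nat) → λ (ν : Nat) → succ ν) e) ((λ (δ : Nat) → λ (t : Nat) → elimNat (λ (b : Nat) → Nat) δ (λ (y : Nat) → λ (g : Nat) → succ g) t) 0 0)
  ~> elimNat (λ (e : Nat) → Nat) 0 (λ (n : Nat) → λ (v : Nat) → succ v) ((λ (ν : Nat) → λ (δ : Nat) → elimNat (λ (t : Nat) → Nat) ν (λ (b : Nat) → λ (y : Nat) → succ y) δ) 0 0)
  ~> elimNat (λ (e : Nat) → Nat) 0 (λ (n : Nat) → λ (v : Nat) → succ v) ((λ (ν : Nat) → elimNat (λ (δ : Nat) → Nat) 0 (λ (t : Nat) → λ (b : Nat) → succ b) ν) 0)
  ~> elimNat (λ (e : Nat) → Nat) 0 (λ (n : Nat) → λ (v : Nat) → succ v) (elimNat (λ (ν : Nat) → Nat) 0 (λ (δ : Nat) → λ (t : Nat) → succ t) 0)
  ~> elimNat (λ (e : Nat) → Nat) 0 (λ (n : Nat) → λ (v : Nat) → succ v) 0
  ~> 0
the term's type:
  Nat


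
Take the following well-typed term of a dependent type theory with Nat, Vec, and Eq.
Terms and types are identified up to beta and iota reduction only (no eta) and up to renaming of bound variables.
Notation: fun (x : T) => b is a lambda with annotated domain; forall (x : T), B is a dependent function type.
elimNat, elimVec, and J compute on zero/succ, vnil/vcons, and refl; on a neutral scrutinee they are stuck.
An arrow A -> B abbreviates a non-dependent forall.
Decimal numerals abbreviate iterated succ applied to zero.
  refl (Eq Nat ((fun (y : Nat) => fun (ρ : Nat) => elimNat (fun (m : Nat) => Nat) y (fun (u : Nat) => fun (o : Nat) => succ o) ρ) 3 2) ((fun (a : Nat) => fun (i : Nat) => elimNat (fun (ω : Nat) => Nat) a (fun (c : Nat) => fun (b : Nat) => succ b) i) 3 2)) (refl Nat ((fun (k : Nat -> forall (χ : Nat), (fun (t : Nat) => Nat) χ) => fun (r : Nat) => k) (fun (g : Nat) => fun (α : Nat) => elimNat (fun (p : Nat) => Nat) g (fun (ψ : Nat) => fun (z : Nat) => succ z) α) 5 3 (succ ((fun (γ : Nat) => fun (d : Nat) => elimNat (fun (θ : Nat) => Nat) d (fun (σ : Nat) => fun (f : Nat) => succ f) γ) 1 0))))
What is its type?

the term's type:
  Eq (Eq Nat 5 5) (refl Nat 5) (refl Nat 5)


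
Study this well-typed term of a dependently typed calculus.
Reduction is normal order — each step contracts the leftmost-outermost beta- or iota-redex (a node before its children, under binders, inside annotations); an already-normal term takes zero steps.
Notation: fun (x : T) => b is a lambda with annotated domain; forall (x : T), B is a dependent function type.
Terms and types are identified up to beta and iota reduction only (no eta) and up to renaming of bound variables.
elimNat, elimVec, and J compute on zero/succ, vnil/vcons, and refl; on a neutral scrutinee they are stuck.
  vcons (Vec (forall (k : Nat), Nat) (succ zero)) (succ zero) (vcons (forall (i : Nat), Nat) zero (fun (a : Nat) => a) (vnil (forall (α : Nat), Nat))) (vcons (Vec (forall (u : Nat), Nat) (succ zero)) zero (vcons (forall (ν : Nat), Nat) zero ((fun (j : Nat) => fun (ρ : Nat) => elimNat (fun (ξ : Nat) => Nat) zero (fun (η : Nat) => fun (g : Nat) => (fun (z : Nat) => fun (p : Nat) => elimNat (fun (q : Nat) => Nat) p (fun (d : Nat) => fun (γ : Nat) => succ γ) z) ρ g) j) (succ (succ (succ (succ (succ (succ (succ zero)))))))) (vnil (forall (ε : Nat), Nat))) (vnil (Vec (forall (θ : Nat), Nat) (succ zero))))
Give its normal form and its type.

resulting normal form:
  vcons (Vec (forall (k : Nat), Nat) (succ zero)) (succ zero) (vcons (forall (i : Nat), Nat) zero (fun (a : Nat) => a) (vnil (forall (α : Nat), Nat))) (vcons (Vec (forall (u : Nat), Nat) (succ zero)) zero (vcons (forall (ν : Nat), Nat) zero (fun (j : Nat) => elimNat (fun (ρ : Nat) => Nat) (elimNat (fun (ξ : Nat) => Nat) (elimNat (fun (η : Nat) => Nat) (elimNat (fun (g : Nat) => Nat) (elimNat (fun (z : Nat) => Nat) (elimNat (fun (p : Nat) => Nat) (elimNat (fun (q : Nat) => Nat) zero (fun (d : Nat) => fun (γ : Nat) => succ γ) j) (fun (ε : Nat) => fun (θ : Nat) => succ θ) j) (fun (b : Nat) => fun (r : Nat) => succ r) j) (fun (y : Nat) => fun (m : Nat) => succ m) j) (fun (f : Nat) => fun (h : Nat) => succ h) j) (fun (μ : Nat) => fun (ω : Nat) => succ ω) j) (fun (χ : Nat) => fun (β : Nat) => succ β) j) (vnil (forall (τ : Nat), Nat))) (vnil (Vec (forall (n : Nat), Nat) (succ zero))))
type:
  Vec (Vec (forall (k : Nat), Nat) (succ zero)) (succ (succ zero))
observation: the term reaches its normal form after 37 normal-order steps.


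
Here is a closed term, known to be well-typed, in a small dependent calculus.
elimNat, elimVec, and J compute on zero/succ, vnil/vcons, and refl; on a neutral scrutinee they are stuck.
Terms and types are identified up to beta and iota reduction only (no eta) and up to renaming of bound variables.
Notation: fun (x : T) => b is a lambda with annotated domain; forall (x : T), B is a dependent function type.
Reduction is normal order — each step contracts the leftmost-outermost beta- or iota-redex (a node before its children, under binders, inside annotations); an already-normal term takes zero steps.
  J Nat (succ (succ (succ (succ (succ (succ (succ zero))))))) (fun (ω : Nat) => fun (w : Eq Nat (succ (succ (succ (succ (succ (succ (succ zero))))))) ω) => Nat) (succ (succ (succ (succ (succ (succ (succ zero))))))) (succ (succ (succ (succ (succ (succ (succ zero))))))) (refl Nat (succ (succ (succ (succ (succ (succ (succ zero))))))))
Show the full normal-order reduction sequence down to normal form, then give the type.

reduction (normal order):
  J Nat (succ (succ (succ (succ (succ (succ (succ zero))))))) (fun (ω : Nat) => fun (w : Eq Nat (succ (succ (succ (succ (succ (succ (succ zero))))))) ω) => Nat) (succ (succ (succ (succ (succ (succ (succ zero))))))) (succ (succ (succ (succ (succ (succ (succ zero))))))) (refl Nat (succ (succ (succ (succ (succ (succ (succ zero))))))))
  ~> succ (succ (succ (succ (succ (succ (succ zero))))))
the term's type:
  Nat


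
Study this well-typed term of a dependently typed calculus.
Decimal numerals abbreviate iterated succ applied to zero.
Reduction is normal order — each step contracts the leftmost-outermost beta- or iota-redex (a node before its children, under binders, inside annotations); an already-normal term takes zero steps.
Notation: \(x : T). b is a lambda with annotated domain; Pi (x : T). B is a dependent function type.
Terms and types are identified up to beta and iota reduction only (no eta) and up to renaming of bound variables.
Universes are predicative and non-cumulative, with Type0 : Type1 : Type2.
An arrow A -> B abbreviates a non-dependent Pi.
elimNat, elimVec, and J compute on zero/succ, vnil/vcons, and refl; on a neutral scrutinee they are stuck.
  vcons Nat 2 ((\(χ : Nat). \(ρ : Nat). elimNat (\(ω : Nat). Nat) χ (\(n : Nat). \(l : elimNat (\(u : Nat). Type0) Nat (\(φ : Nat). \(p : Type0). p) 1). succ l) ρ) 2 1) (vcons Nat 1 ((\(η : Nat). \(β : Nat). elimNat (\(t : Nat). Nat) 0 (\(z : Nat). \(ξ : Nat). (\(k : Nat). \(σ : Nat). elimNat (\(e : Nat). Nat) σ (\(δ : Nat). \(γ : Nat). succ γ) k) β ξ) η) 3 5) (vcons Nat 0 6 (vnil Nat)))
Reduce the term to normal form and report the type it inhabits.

reduced normal form:
  vcons Nat 2 3 (vcons Nat 1 15 (vcons Nat 0 6 (vnil Nat)))
inferred type:
  Vec Nat 3
observation: contracting a beta-redex first, the term normalizes in 72 steps.


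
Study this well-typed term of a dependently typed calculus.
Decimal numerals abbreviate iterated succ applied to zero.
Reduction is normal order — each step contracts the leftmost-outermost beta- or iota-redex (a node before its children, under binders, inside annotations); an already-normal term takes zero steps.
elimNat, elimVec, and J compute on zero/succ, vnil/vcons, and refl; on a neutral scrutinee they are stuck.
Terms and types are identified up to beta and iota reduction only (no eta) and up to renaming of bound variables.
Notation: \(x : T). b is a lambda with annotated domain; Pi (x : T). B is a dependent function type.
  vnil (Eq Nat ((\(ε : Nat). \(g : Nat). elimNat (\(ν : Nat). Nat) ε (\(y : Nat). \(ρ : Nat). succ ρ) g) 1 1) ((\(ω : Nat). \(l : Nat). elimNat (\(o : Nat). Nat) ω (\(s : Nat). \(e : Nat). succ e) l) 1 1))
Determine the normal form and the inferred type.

normal form:
  vnil (Eq Nat 2 2)
inferred type:
  Vec (Eq Nat 2 2) 0


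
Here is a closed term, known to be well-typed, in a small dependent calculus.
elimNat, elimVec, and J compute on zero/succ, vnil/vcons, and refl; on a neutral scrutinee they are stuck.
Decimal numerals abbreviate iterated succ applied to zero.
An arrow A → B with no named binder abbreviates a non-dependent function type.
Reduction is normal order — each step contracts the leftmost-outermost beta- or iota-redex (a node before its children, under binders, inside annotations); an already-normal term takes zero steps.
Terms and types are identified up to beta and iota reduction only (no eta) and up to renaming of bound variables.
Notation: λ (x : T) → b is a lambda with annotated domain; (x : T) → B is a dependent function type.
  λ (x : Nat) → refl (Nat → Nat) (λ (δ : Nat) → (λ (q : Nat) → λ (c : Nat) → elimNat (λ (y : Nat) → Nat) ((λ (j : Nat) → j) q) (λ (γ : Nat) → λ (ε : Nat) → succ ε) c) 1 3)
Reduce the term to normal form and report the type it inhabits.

normal form:
  λ (x : Nat) → refl (Nat → Nat) (λ (δ : Nat) → 4)
inferred type:
  Nat → Eq (Nat → Nat) (λ (x : Nat) → 4) (λ (δ : Nat) → 4)
observation: the term reaches its normal form after 13 normal-order steps.


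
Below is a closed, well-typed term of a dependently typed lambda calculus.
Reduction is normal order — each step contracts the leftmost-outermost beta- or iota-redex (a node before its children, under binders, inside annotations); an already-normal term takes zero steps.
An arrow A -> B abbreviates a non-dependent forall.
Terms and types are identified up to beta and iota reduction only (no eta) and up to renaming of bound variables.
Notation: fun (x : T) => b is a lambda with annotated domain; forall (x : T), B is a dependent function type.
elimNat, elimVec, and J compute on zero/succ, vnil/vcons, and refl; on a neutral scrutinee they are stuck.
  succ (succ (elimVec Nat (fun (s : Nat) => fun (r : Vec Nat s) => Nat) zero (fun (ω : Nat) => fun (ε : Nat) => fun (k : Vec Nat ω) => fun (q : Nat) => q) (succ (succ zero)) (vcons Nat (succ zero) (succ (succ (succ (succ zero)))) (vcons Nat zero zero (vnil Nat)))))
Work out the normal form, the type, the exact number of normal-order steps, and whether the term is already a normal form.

normal form:
  succ (succ zero)
inferred type:
  Nat
reduction steps (normal order): 11
started in normal form: no
first redex: an elimVec iota-redex


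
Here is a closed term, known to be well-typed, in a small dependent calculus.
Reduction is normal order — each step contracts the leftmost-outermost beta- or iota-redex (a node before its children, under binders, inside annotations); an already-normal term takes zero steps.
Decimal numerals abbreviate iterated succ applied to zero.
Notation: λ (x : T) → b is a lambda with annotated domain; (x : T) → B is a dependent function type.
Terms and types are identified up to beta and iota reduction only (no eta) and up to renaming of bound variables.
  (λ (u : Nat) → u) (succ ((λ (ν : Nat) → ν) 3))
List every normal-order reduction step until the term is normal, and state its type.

normal-order reduction:
  (λ (u : Nat) → u) (succ ((λ (ν : Nat) → ν) 3))
  ~> succ ((λ (u : Nat) → u) 3)
  ~> 4
type:
  Nat


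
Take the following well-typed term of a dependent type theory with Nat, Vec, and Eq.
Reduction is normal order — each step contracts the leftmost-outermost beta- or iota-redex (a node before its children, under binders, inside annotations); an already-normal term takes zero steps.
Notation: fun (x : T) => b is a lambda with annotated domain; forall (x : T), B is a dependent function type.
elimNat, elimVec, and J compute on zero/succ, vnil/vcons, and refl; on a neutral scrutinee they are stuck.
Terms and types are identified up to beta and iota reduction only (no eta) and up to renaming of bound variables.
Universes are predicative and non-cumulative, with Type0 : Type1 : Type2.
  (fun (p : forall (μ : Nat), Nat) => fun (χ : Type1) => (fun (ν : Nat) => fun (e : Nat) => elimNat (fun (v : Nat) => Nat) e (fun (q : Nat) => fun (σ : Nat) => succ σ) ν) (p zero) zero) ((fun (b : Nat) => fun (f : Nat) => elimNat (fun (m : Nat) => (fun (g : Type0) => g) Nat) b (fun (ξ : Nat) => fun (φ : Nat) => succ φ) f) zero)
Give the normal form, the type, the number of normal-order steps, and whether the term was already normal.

resulting normal form:
  fun (p : Type1) => zero
inferred type:
  forall (p : Type1), Nat
normal-order step count: 7
already normal: no
first redex: a beta-redex


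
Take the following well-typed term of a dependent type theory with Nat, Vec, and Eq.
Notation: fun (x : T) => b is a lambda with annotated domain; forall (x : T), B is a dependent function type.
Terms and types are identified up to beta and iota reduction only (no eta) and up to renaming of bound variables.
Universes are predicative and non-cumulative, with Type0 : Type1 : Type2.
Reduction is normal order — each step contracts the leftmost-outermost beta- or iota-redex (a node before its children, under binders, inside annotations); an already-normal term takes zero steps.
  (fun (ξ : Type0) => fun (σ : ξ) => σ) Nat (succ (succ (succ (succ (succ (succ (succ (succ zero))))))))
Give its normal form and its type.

normal form:
  succ (succ (succ (succ (succ (succ (succ (succ zero)))))))
the term's type:
  Nat


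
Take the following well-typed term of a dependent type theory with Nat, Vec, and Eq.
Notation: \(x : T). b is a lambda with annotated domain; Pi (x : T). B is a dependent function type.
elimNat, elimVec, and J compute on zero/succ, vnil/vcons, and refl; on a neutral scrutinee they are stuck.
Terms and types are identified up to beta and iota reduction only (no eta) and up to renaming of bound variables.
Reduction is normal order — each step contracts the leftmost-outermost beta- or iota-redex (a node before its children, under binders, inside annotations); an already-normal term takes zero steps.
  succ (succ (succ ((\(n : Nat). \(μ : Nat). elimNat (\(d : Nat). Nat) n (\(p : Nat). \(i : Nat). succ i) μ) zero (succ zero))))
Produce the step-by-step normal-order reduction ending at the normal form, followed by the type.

normal-order reduction sequence:
  succ (succ (succ ((\(n : Nat). \(μ : Nat). elimNat (\(d : Nat). Nat) n (\(p : Nat). \(i : Nat). succ i) μ) zero (succ zero))))
  ~> succ (succ (succ ((\(n : Nat). elimNat (\(μ : Nat). Nat) zero (\(d : Nat). \(p : Nat). succ p) n) (succ zero))))
  ~> succ (succ (succ (elimNat (\(n : Nat). Nat) zero (\(μ : Nat). \(d : Nat). succ d) (succ zero))))
  ~> succ (succ (succ ((\(n : Nat). \(μ : Nat). succ μ) zero (elimNat (\(d : Nat). Nat) zero (\(p : Nat). \(i : Nat). succ i) zero))))
  ~> succ (succ (succ ((\(n : Nat). succ n) (elimNat (\(μ : Nat). Nat) zero (\(d : Nat). \(p : Nat). succ p) zero))))
  ~> succ (succ (succ (succ (elimNat (\(n : Nat). Nat) zero (\(μ : Nat). \(d : Nat). succ d) zero))))
  ~> succ (succ (succ (succ zero)))
type:
  Nat


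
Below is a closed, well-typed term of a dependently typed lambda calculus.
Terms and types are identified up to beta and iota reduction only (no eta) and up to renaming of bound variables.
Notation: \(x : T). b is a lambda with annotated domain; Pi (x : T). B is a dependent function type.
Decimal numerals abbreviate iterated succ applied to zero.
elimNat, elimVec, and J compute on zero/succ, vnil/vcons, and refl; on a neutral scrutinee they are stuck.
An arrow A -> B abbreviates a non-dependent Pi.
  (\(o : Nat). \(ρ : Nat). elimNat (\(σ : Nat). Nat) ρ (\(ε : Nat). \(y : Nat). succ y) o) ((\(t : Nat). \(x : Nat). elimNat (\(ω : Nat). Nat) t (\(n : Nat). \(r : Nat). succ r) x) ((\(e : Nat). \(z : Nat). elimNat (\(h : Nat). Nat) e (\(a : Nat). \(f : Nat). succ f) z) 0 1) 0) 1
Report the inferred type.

type:
  Nat


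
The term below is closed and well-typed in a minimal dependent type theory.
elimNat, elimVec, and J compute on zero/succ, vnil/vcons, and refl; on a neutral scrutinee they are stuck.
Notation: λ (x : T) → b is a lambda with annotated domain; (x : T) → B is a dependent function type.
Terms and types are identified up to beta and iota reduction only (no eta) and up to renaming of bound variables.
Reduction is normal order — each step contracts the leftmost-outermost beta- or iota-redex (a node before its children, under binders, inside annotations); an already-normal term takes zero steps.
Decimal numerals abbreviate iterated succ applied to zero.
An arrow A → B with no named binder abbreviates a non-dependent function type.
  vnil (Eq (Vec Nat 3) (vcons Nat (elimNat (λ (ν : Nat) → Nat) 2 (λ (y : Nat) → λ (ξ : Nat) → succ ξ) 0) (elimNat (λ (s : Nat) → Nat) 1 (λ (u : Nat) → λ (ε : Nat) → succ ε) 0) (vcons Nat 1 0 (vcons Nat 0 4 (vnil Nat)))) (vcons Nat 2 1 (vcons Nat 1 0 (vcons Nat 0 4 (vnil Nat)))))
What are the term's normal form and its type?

reduced normal form:
  vnil (Eq (Vec Nat 3) (vcons Nat 2 1 (vcons Nat 1 0 (vcons Nat 0 4 (vnil Nat)))) (vcons Nat 2 1 (vcons Nat 1 0 (vcons Nat 0 4 (vnil Nat)))))
the term's type:
  Vec (Eq (Vec Nat 3) (vcons Nat 2 1 (vcons Nat 1 0 (vcons Nat 0 4 (vnil Nat)))) (vcons Nat 2 1 (vcons Nat 1 0 (vcons Nat 0 4 (vnil Nat))))) 0


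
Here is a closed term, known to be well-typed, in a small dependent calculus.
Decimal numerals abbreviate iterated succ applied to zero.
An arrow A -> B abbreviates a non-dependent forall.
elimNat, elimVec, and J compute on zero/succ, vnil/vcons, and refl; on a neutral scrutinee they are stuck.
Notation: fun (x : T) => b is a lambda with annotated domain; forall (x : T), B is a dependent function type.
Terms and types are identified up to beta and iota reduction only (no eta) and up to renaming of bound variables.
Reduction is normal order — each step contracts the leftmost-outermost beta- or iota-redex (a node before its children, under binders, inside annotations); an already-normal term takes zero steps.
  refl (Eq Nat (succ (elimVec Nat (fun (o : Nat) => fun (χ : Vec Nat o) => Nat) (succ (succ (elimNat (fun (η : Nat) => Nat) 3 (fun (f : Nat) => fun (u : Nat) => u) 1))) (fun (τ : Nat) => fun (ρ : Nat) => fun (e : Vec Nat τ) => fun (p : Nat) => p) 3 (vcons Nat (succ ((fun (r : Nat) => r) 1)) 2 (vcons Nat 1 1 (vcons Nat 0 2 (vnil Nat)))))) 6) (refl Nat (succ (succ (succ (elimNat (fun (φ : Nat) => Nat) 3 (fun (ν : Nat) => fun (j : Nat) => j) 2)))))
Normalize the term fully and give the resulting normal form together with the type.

normal form:
  refl (Eq Nat 6 6) (refl Nat 6)
the term's type:
  Eq (Eq Nat 6 6) (refl Nat 6) (refl Nat 6)


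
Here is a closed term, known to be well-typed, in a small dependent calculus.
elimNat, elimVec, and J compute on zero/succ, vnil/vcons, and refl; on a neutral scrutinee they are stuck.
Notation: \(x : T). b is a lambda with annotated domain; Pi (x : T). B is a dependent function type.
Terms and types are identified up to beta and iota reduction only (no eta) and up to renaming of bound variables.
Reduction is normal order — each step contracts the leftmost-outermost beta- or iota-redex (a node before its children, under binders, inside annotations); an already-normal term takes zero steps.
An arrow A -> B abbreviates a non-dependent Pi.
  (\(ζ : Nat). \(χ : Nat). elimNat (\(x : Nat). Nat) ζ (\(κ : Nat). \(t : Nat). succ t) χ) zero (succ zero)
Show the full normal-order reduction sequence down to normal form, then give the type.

normal-order reduction sequence:
  (\(ζ : Nat). \(χ : Nat). elimNat (\(x : Nat). Nat) ζ (\(κ : Nat). \(t : Nat). succ t) χ) zero (succ zero)
  ~> (\(ζ : Nat). elimNat (\(χ : Nat). Nat) zero (\(x : Nat). \(κ : Nat). succ κ) ζ) (succ zero)
  ~> elimNat (\(ζ : Nat). Nat) zero (\(χ : Nat). \(x : Nat). succ x) (succ zero)
  ~> (\(ζ : Nat). \(χ : Nat). succ χ) zero (elimNat (\(x : Nat). Nat) zero (\(κ : Nat). \(t : Nat). succ t) zero)
  ~> (\(ζ : Nat). succ ζ) (elimNat (\(χ : Nat). Nat) zero (\(x : Nat). \(κ : Nat). succ κ) zero)
  ~> succ (elimNat (\(ζ : Nat). Nat) zero (\(χ : Nat). \(x : Nat). succ x) zero)
  ~> succ zero
type:
  Nat


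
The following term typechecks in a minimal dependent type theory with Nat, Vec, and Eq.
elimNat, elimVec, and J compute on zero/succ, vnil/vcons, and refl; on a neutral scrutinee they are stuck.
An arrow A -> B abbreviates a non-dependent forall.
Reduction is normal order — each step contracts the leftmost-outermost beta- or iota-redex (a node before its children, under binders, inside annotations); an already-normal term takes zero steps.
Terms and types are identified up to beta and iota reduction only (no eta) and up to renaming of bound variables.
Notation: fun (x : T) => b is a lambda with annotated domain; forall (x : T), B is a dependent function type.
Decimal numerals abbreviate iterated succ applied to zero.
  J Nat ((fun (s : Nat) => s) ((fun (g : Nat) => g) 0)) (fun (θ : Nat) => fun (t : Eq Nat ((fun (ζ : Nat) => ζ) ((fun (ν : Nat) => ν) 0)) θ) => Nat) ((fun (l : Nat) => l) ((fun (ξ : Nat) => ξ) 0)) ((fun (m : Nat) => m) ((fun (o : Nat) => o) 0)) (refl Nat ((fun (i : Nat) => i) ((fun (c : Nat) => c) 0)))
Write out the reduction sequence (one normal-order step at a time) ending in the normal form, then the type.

reduction (normal order):
  J Nat ((fun (s : Nat) => s) ((fun (g : Nat) => g) 0)) (fun (θ : Nat) => fun (t : Eq Nat ((fun (ζ : Nat) => ζ) ((fun (ν : Nat) => ν) 0)) θ) => Nat) ((fun (l : Nat) => l) ((fun (ξ : Nat) => ξ) 0)) ((fun (m : Nat) => m) ((fun (o : Nat) => o) 0)) (refl Nat ((fun (i : Nat) => i) ((fun (c : Nat) => c) 0)))
  ~> (fun (s : Nat) => s) ((fun (g : Nat) => g) 0)
  ~> (fun (s : Nat) => s) 0
  ~> 0
the term's type:
  Nat


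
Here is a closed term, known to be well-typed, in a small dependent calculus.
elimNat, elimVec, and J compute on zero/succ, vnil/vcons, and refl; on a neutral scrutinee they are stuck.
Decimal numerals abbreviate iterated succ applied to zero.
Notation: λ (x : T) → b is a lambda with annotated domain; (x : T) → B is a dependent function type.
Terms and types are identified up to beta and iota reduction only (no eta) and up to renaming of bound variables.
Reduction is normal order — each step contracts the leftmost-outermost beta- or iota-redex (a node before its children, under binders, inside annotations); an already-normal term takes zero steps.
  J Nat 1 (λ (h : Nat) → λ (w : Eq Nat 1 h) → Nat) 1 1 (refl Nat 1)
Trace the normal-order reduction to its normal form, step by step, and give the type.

normal-order reduction sequence:
  J Nat 1 (λ (h : Nat) → λ (w : Eq Nat 1 h) → Nat) 1 1 (refl Nat 1)
  ~> 1
type:
  Nat


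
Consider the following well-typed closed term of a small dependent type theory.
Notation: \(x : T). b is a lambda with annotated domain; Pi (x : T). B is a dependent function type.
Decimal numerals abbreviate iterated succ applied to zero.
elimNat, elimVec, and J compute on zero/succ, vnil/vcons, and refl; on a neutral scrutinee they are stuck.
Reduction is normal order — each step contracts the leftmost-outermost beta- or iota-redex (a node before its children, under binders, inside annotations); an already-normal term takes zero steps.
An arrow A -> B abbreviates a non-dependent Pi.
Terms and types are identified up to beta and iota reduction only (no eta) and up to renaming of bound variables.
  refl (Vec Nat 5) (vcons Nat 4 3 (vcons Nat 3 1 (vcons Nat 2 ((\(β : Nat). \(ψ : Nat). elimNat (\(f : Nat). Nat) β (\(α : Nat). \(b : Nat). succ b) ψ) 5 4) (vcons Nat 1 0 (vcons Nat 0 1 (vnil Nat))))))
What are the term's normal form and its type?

reduced normal form:
  refl (Vec Nat 5) (vcons Nat 4 3 (vcons Nat 3 1 (vcons Nat 2 9 (vcons Nat 1 0 (vcons Nat 0 1 (vnil Nat))))))
type:
  Eq (Vec Nat 5) (vcons Nat 4 3 (vcons Nat 3 1 (vcons Nat 2 9 (vcons Nat 1 0 (vcons Nat 0 1 (vnil Nat)))))) (vcons Nat 4 3 (vcons Nat 3 1 (vcons Nat 2 9 (vcons Nat 1 0 (vcons Nat 0 1 (vnil Nat))))))


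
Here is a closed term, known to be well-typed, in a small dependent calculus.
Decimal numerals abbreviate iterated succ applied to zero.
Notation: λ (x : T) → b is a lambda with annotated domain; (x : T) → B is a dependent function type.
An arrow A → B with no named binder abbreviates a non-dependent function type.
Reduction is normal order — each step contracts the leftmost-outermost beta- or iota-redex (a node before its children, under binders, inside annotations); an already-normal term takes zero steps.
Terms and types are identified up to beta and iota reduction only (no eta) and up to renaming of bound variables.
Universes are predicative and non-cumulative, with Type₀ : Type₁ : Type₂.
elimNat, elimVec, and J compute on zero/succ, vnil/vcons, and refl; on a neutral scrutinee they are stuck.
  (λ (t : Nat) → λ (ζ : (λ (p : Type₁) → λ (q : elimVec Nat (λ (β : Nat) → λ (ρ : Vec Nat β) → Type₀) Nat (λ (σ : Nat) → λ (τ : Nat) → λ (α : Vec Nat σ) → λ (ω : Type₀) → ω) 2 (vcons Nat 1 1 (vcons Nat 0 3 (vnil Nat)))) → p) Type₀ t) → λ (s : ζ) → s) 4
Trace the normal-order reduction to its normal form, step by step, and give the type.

normal-order reduction sequence:
  (λ (t : Nat) → λ (ζ : (λ (p : Type₁) → λ (q : elimVec Nat (λ (β : Nat) → λ (ρ : Vec Nat β) → Type₀) Nat (λ (σ : Nat) → λ (τ : Nat) → λ (α : Vec Nat σ) → λ (ω : Type₀) → ω) 2 (vcons Nat 1 1 (vcons Nat 0 3 (vnil Nat)))) → p) Type₀ t) → λ (s : ζ) → s) 4
  ~> λ (t : (λ (ζ : Type₁) → λ (p : elimVec Nat (λ (q : Nat) → λ (β : Vec Nat q) → Type₀) Nat (λ (ρ : Nat) → λ (σ : Nat) → λ (τ : Vec Nat ρ) → λ (α : Type₀) → α) 2 (vcons Nat 1 1 (vcons Nat 0 3 (vnil Nat)))) → ζ) Type₀ 4) → λ (ω : t) → ω
  ~> λ (t : (λ (ζ : elimVec Nat (λ (p : Nat) → λ (q : Vec Nat p) → Type₀) Nat (λ (β : Nat) → λ (ρ : Nat) → λ (σ : Vec Nat β) → λ (τ : Type₀) → τ) 2 (vcons Nat 1 1 (vcons Nat 0 3 (vnil Nat)))) → Type₀) 4) → λ (α : t) → α
  ~> λ (t : Type₀) → λ (ζ : t) → ζ
inferred type:
  (t : Type₀) → t → t


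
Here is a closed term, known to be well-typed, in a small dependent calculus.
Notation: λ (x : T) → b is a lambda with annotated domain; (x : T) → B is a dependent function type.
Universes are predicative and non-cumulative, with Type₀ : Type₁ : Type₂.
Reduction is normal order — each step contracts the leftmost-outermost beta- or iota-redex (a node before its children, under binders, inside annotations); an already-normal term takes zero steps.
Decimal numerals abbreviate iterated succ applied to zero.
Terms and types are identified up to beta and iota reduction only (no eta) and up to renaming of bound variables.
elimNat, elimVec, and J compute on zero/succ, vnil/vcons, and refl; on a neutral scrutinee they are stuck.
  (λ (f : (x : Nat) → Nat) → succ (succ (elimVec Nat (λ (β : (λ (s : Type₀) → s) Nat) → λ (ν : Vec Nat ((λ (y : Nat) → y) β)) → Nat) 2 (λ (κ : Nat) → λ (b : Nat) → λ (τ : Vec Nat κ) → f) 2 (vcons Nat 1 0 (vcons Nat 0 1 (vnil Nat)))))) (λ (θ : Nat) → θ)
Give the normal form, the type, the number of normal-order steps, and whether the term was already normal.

normal form:
  4
inferred type:
  Nat
reduction steps (normal order): 12
term was already normal: no
first contracted redex: a beta-redex


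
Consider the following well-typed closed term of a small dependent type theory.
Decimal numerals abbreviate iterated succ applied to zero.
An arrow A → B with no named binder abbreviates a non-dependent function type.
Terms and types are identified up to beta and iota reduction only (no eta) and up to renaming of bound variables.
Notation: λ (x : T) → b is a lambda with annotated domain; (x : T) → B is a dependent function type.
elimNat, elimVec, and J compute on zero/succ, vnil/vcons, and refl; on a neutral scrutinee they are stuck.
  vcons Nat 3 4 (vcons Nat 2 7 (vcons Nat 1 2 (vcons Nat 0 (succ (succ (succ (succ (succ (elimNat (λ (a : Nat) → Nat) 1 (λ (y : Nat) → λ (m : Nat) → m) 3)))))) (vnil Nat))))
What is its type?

the term's type:
  Vec Nat 4


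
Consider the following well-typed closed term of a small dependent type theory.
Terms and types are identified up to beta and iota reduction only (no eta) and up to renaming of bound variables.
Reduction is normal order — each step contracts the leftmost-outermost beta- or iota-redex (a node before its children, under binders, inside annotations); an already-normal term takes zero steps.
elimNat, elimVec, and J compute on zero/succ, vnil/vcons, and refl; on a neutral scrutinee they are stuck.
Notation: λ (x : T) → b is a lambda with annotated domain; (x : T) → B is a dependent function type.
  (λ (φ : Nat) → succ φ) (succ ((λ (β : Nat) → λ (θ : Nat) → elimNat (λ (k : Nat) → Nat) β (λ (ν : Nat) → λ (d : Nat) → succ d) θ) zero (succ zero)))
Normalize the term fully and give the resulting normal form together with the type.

resulting normal form:
  succ (succ (succ zero))
type:
  Nat
observation: contracting a beta-redex first, the term normalizes in 7 steps.


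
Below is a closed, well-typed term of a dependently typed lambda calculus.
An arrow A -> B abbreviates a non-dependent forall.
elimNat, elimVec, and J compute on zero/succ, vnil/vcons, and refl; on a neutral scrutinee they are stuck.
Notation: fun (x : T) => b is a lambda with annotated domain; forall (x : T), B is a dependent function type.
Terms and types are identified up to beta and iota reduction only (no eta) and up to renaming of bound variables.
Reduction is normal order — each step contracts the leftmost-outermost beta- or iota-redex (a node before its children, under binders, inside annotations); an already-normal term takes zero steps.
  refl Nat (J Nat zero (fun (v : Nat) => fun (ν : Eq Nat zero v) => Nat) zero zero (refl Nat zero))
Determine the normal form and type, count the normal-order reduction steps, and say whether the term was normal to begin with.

resulting normal form:
  refl Nat zero
type:
  Eq Nat zero zero
reduction steps (normal order): 1
already normal: no
first redex: a J iota-redex


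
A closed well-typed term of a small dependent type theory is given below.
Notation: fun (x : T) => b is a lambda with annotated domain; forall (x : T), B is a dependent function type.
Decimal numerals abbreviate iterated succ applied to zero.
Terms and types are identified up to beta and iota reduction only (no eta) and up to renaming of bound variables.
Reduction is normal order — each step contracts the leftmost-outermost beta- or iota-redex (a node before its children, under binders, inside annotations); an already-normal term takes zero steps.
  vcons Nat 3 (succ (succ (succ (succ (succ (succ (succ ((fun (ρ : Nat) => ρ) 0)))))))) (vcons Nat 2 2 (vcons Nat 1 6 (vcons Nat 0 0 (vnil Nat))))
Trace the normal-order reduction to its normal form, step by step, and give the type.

reduction (normal order):
  vcons Nat 3 (succ (succ (succ (succ (succ (succ (succ ((fun (ρ : Nat) => ρ) 0)))))))) (vcons Nat 2 2 (vcons Nat 1 6 (vcons Nat 0 0 (vnil Nat))))
  ~> vcons Nat 3 7 (vcons Nat 2 2 (vcons Nat 1 6 (vcons Nat 0 0 (vnil Nat))))
the term's type:
  Vec Nat 4


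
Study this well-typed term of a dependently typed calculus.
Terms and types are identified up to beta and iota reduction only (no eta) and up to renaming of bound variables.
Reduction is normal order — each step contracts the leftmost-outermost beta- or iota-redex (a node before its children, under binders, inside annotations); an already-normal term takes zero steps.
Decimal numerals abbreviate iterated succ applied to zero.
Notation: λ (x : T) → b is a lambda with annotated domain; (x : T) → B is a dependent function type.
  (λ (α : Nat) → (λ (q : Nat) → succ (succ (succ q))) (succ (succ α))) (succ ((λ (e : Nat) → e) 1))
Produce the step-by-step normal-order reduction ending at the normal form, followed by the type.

normal-order reduction sequence:
  (λ (α : Nat) → (λ (q : Nat) → succ (succ (succ q))) (succ (succ α))) (succ ((λ (e : Nat) → e) 1))
  ~> (λ (α : Nat) → succ (succ (succ α))) (succ (succ (succ ((λ (q : Nat) → q) 1))))
  ~> succ (succ (succ (succ (succ (succ ((λ (α : Nat) → α) 1))))))
  ~> 7
inferred type:
  Nat


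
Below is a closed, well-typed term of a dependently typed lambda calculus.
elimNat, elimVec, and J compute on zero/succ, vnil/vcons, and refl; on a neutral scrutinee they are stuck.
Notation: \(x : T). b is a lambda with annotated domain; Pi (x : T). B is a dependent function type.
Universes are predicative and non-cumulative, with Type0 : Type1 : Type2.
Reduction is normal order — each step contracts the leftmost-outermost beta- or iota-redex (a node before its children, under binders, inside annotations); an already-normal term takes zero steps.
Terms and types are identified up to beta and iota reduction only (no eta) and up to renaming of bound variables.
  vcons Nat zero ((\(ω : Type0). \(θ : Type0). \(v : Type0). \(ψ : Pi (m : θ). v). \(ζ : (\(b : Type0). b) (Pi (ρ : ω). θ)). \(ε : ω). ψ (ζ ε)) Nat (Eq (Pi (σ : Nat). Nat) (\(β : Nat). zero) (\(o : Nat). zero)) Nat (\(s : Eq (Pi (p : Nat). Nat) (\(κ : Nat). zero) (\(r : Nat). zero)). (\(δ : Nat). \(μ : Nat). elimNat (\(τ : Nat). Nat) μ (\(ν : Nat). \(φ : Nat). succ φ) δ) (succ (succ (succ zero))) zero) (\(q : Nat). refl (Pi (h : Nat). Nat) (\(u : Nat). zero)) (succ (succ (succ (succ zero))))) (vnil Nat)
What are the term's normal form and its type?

normal form:
  vcons Nat zero (succ (succ (succ zero))) (vnil Nat)
type:
  Vec Nat (succ zero)


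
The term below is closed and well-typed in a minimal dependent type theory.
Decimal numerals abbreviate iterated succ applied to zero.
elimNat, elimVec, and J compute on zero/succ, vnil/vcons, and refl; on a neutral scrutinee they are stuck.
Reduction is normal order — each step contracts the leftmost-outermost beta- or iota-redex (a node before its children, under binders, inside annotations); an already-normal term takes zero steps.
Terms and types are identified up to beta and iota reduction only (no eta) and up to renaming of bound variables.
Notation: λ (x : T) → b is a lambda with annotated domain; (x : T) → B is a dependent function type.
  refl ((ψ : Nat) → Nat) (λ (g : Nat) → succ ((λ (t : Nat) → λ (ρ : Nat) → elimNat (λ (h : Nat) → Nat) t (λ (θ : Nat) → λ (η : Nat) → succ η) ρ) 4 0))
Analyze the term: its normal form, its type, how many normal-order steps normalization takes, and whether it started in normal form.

normal form:
  refl ((ψ : Nat) → Nat) (λ (g : Nat) → 5)
inferred type:
  Eq ((ψ : Nat) → Nat) (λ (g : Nat) → 5) (λ (t : Nat) → 5)
reduction steps (normal order): 3
already normal: no
first contracted redex: a beta-redex


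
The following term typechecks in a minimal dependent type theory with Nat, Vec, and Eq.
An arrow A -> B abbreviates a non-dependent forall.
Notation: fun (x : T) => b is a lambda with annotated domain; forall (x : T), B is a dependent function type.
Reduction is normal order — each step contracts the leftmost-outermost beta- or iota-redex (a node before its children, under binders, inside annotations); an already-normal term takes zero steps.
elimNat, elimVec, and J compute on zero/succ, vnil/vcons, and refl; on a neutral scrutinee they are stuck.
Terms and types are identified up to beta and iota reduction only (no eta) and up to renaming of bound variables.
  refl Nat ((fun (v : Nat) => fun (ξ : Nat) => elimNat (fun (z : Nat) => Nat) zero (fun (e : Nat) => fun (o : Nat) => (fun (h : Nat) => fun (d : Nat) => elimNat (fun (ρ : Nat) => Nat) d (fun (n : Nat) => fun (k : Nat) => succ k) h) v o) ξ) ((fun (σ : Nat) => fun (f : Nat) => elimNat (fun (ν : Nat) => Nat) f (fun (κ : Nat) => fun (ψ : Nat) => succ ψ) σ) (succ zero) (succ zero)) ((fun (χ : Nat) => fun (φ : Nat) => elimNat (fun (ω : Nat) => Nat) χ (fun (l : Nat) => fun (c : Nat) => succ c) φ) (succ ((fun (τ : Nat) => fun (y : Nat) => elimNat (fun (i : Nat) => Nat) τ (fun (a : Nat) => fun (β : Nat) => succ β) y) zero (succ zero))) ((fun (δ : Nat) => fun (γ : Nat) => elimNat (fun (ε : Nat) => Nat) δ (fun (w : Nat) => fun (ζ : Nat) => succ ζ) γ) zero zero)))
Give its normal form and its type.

reduced normal form:
  refl Nat (succ (succ (succ (succ zero))))
inferred type:
  Eq Nat (succ (succ (succ (succ zero)))) (succ (succ (succ (succ zero))))


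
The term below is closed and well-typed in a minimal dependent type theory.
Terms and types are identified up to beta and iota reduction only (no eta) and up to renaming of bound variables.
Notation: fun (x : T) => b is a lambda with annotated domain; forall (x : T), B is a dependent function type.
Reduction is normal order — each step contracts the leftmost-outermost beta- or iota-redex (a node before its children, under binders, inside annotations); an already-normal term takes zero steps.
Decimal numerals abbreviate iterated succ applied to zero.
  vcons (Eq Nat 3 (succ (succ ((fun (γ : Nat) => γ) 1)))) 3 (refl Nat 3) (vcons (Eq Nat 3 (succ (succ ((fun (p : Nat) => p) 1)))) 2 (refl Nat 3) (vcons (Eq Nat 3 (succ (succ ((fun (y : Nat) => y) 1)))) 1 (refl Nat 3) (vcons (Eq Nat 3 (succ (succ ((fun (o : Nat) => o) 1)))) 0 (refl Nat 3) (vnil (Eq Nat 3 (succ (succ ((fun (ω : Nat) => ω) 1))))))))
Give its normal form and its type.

normal form:
  vcons (Eq Nat 3 3) 3 (refl Nat 3) (vcons (Eq Nat 3 3) 2 (refl Nat 3) (vcons (Eq Nat 3 3) 1 (refl Nat 3) (vcons (Eq Nat 3 3) 0 (refl Nat 3) (vnil (Eq Nat 3 3)))))
the term's type:
  Vec (Eq Nat 3 3) 4
observation: normalization takes exactly 5 steps under the normal-order strategy.


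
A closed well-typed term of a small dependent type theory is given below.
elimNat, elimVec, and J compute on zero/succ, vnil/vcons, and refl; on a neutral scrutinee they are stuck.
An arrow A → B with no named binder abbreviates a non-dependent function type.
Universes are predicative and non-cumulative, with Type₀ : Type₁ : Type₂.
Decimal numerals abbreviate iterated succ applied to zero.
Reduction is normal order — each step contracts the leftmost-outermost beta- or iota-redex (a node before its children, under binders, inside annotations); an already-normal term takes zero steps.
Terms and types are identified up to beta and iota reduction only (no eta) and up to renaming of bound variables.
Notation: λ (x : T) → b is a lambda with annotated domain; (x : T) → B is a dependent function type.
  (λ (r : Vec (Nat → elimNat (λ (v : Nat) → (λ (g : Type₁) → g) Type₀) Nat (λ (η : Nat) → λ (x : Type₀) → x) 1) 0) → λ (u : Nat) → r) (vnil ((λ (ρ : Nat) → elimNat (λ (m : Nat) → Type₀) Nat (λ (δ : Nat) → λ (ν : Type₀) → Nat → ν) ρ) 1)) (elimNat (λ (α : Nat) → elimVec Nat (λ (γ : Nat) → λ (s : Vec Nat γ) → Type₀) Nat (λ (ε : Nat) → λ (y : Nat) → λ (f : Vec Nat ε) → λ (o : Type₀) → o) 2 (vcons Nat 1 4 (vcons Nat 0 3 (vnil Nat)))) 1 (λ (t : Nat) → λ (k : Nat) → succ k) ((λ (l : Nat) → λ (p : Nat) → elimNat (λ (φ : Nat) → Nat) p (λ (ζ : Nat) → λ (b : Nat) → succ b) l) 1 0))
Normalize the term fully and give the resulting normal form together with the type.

resulting normal form:
  vnil (Nat → Nat)
type:
  Vec (Nat → Nat) 0
observation: 7 normal-order steps separate the term from its normal form.
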